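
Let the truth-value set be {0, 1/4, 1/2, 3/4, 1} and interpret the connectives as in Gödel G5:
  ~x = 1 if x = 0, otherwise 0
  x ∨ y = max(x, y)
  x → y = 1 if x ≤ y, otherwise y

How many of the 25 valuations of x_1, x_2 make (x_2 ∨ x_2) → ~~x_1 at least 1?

value 1: 21 assignments (counts)
value 0: 4 assignments
So 21 of the 25 assignments meet the threshold.

21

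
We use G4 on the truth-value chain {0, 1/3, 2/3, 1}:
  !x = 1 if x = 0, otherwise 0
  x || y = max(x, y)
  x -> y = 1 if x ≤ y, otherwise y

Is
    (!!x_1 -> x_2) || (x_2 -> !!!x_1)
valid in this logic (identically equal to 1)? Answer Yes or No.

Counterexample: take x_1 = 1/3, x_2 = 1/3.
!x_1 = !1/3 = 0
!!x_1 = !0 = 1
!!x_1 -> x_2 = 1 -> 1/3 = 1/3
!x_1 = !1/3 = 0
!!x_1 = !0 = 1
!!!x_1 = !1 = 0
x_2 -> !!!x_1 = 1/3 -> 0 = 0
(!!x_1 -> x_2) || (x_2 -> !!!x_1) = 1/3 || 0 = 1/3
This gives 1/3 ≠ 1.

No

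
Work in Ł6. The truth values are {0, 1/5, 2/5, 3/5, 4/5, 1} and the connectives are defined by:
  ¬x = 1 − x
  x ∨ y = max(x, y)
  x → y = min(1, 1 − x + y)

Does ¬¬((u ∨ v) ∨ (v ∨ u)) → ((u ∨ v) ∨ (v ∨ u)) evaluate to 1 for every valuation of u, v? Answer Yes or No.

Yes

At u = 3/5, v = 4/5, for instance:
u ∨ v = 3/5 ∨ 4/5 = 4/5
v ∨ u = 4/5 ∨ 3/5 = 4/5
(u ∨ v) ∨ (v ∨ u) = 4/5 ∨ 4/5 = 4/5
¬((u ∨ v) ∨ (v ∨ u)) = ¬4/5 = 1/5
¬¬((u ∨ v) ∨ (v ∨ u)) = ¬1/5 = 4/5
¬¬((u ∨ v) ∨ (v ∨ u)) → ((u ∨ v) ∨ (v ∨ u)) = 4/5 → 4/5 = 1
and checking the remaining 35 assignments likewise gives ≥ 1 in every case.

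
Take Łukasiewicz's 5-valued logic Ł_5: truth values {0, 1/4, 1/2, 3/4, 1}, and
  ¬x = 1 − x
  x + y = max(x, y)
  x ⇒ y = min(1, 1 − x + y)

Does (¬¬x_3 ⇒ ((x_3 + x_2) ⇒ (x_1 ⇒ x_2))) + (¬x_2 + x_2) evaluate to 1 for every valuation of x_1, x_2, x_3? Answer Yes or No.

Counterexample: take x_1 = 1/2, x_2 = 1/4, x_3 = 1.
¬x_3 = ¬1 = 0
¬¬x_3 = ¬0 = 1
x_3 + x_2 = 1 + 1/4 = 1
x_1 ⇒ x_2 = 1/2 ⇒ 1/4 = 3/4
(x_3 + x_2) ⇒ (x_1 ⇒ x_2) = 1 ⇒ 3/4 = 3/4
¬¬x_3 ⇒ ((x_3 + x_2) ⇒ (x_1 ⇒ x_2)) = 1 ⇒ 3/4 = 3/4
¬x_2 = ¬1/4 = 3/4
¬x_2 + x_2 = 3/4 + 1/4 = 3/4
(¬¬x_3 ⇒ ((x_3 + x_2) ⇒ (x_1 ⇒ x_2))) + (¬x_2 + x_2) = 3/4 + 3/4 = 3/4
This gives 3/4 ≠ 1.

No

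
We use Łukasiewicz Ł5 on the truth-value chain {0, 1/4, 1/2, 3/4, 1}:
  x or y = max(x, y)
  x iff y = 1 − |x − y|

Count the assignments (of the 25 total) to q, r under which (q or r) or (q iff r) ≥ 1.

13

value 1: 13 assignments (counts)
value 3/4: 10 assignments
value 1/2: 2 assignments
So 13 of the 25 assignments meet the threshold.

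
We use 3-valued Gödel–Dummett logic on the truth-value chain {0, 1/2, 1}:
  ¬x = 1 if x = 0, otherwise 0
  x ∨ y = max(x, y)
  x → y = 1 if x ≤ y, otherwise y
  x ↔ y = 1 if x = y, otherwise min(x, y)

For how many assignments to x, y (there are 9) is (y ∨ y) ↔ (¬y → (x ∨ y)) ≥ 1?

4

x = 0, y = 0 ↦ 1  ≥
x = 0, y = 1/2 ↦ 1/2  <
x = 0, y = 1 ↦ 1  ≥
x = 1/2, y = 0 ↦ 0  <
x = 1/2, y = 1/2 ↦ 1/2  <
x = 1/2, y = 1 ↦ 1  ≥
x = 1, y = 0 ↦ 0  <
x = 1, y = 1/2 ↦ 1/2  <
x = 1, y = 1 ↦ 1  ≥
So 4 of the 9 assignments meet the threshold.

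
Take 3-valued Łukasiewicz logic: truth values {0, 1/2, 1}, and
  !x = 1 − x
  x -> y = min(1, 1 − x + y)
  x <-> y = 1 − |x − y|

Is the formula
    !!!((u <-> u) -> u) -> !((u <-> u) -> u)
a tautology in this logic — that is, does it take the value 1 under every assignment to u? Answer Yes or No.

u = 0 ↦ 1
u = 1/2 ↦ 1
u = 1 ↦ 1
Every assignment gives a value ≥ 1.

Yes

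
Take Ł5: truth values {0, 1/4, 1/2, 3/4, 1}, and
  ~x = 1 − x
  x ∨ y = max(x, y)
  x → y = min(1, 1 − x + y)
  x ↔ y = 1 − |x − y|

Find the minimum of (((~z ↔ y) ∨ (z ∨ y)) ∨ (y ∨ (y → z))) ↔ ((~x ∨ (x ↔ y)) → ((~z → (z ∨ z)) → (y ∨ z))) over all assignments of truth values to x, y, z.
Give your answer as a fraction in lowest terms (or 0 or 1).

Take x = 0, y = 0, z = 1/2:
~z = ~1/2 = 1/2
~z ↔ y = 1/2 ↔ 0 = 1/2
z ∨ y = 1/2 ∨ 0 = 1/2
(~z ↔ y) ∨ (z ∨ y) = 1/2 ∨ 1/2 = 1/2
y → z = 0 → 1/2 = 1
y ∨ (y → z) = 0 ∨ 1 = 1
((~z ↔ y) ∨ (z ∨ y)) ∨ (y ∨ (y → z)) = 1/2 ∨ 1 = 1
~x = ~0 = 1
x ↔ y = 0 ↔ 0 = 1
~x ∨ (x ↔ y) = 1 ∨ 1 = 1
~z = ~1/2 = 1/2
z ∨ z = 1/2 ∨ 1/2 = 1/2
~z → (z ∨ z) = 1/2 → 1/2 = 1
y ∨ z = 0 ∨ 1/2 = 1/2
(~z → (z ∨ z)) → (y ∨ z) = 1 → 1/2 = 1/2
(~x ∨ (x ↔ y)) → ((~z → (z ∨ z)) → (y ∨ z)) = 1 → 1/2 = 1/2
(((~z ↔ y) ∨ (z ∨ y)) ∨ (y ∨ (y → z))) ↔ ((~x ∨ (x ↔ y)) → ((~z → (z ∨ z)) → (y ∨ z))) = 1 ↔ 1/2 = 1/2
No assignment yields a value below 1/2, so this is the minimum.

1/2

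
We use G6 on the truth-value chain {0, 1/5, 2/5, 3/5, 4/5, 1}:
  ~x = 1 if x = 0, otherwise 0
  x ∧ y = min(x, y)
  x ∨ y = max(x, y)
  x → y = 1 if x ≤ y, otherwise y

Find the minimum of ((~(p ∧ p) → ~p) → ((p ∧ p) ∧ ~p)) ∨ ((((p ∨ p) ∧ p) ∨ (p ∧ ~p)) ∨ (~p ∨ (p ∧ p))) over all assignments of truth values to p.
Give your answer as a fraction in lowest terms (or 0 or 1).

Take p = 1/5:
p ∧ p = 1/5 ∧ 1/5 = 1/5
~(p ∧ p) = ~1/5 = 0
~p = ~1/5 = 0
~(p ∧ p) → ~p = 0 → 0 = 1
p ∧ p = 1/5 ∧ 1/5 = 1/5
~p = ~1/5 = 0
(p ∧ p) ∧ ~p = 1/5 ∧ 0 = 0
(~(p ∧ p) → ~p) → ((p ∧ p) ∧ ~p) = 1 → 0 = 0
p ∨ p = 1/5 ∨ 1/5 = 1/5
(p ∨ p) ∧ p = 1/5 ∧ 1/5 = 1/5
~p = ~1/5 = 0
p ∧ ~p = 1/5 ∧ 0 = 0
((p ∨ p) ∧ p) ∨ (p ∧ ~p) = 1/5 ∨ 0 = 1/5
~p = ~1/5 = 0
p ∧ p = 1/5 ∧ 1/5 = 1/5
~p ∨ (p ∧ p) = 0 ∨ 1/5 = 1/5
(((p ∨ p) ∧ p) ∨ (p ∧ ~p)) ∨ (~p ∨ (p ∧ p)) = 1/5 ∨ 1/5 = 1/5
((~(p ∧ p) → ~p) → ((p ∧ p) ∧ ~p)) ∨ ((((p ∨ p) ∧ p) ∨ (p ∧ ~p)) ∨ (~p ∨ (p ∧ p))) = 0 ∨ 1/5 = 1/5
No assignment yields a value below 1/5, so this is the minimum.

1/5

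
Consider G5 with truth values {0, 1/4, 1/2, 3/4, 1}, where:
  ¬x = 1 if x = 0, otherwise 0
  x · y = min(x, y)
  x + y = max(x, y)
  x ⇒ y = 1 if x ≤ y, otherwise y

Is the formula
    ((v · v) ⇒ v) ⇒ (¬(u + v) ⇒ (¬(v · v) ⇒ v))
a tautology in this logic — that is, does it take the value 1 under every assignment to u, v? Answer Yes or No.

No

Counterexample: take u = 0, v = 0.
v · v = 0 · 0 = 0
(v · v) ⇒ v = 0 ⇒ 0 = 1
u + v = 0 + 0 = 0
¬(u + v) = ¬0 = 1
v · v = 0 · 0 = 0
¬(v · v) = ¬0 = 1
¬(v · v) ⇒ v = 1 ⇒ 0 = 0
¬(u + v) ⇒ (¬(v · v) ⇒ v) = 1 ⇒ 0 = 0
((v · v) ⇒ v) ⇒ (¬(u + v) ⇒ (¬(v · v) ⇒ v)) = 1 ⇒ 0 = 0
This gives 0 ≠ 1.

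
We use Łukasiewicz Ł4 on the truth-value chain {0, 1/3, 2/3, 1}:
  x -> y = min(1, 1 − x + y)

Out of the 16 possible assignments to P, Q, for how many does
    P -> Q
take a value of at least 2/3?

13

P = 0, Q = 0 ↦ 1  ≥
P = 0, Q = 1/3 ↦ 1  ≥
P = 0, Q = 2/3 ↦ 1  ≥
P = 0, Q = 1 ↦ 1  ≥
P = 1/3, Q = 0 ↦ 2/3  ≥
P = 1/3, Q = 1/3 ↦ 1  ≥
P = 1/3, Q = 2/3 ↦ 1  ≥
P = 1/3, Q = 1 ↦ 1  ≥
P = 2/3, Q = 0 ↦ 1/3  <
P = 2/3, Q = 1/3 ↦ 2/3  ≥
P = 2/3, Q = 2/3 ↦ 1  ≥
P = 2/3, Q = 1 ↦ 1  ≥
P = 1, Q = 0 ↦ 0  <
P = 1, Q = 1/3 ↦ 1/3  <
P = 1, Q = 2/3 ↦ 2/3  ≥
P = 1, Q = 1 ↦ 1  ≥
So 13 of the 16 assignments meet the threshold.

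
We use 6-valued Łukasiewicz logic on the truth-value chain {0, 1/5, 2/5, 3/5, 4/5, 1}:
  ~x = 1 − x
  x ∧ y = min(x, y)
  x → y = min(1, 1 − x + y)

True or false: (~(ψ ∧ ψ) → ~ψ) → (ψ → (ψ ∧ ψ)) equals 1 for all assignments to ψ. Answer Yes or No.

ψ = 0 ↦ 1
ψ = 1/5 ↦ 1
ψ = 2/5 ↦ 1
ψ = 3/5 ↦ 1
ψ = 4/5 ↦ 1
ψ = 1 ↦ 1
Every assignment gives a value ≥ 1.

Yes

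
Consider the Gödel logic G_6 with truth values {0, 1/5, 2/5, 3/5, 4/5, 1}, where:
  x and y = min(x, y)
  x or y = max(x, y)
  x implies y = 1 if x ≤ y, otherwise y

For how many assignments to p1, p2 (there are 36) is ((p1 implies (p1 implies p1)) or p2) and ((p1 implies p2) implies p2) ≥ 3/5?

30

value 1: 21 assignments (counts)
value 4/5: 5 assignments (counts)
value 3/5: 4 assignments (counts)
value 2/5: 3 assignments
value 1/5: 2 assignments
value 0: 1 assignment
So 30 of the 36 assignments meet the threshold.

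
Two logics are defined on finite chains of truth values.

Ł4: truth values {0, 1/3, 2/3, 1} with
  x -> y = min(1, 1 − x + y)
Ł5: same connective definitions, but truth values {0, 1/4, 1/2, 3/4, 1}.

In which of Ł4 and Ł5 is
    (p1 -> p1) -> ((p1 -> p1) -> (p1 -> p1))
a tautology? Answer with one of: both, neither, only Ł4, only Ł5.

both

In Ł4: every assignment gives 1 — tautology.
In Ł5: every assignment gives 1 — tautology.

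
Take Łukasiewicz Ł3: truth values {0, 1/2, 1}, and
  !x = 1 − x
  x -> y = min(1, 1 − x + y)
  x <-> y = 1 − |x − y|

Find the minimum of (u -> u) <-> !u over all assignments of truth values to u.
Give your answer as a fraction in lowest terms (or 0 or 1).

0

Take u = 1:
u -> u = 1 -> 1 = 1
!u = !1 = 0
(u -> u) <-> !u = 1 <-> 0 = 0
No assignment yields a value below 0, so this is the minimum.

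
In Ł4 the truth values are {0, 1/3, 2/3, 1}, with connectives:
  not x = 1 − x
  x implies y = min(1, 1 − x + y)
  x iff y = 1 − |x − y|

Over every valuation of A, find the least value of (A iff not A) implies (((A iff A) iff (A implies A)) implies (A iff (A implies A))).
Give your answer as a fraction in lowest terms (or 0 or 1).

2/3

Take A = 1/3:
not A = not 1/3 = 2/3
A iff not A = 1/3 iff 2/3 = 2/3
A iff A = 1/3 iff 1/3 = 1
A implies A = 1/3 implies 1/3 = 1
(A iff A) iff (A implies A) = 1 iff 1 = 1
A implies A = 1/3 implies 1/3 = 1
A iff (A implies A) = 1/3 iff 1 = 1/3
((A iff A) iff (A implies A)) implies (A iff (A implies A)) = 1 implies 1/3 = 1/3
(A iff not A) implies (((A iff A) iff (A implies A)) implies (A iff (A implies A))) = 2/3 implies 1/3 = 2/3
No assignment yields a value below 2/3, so this is the minimum.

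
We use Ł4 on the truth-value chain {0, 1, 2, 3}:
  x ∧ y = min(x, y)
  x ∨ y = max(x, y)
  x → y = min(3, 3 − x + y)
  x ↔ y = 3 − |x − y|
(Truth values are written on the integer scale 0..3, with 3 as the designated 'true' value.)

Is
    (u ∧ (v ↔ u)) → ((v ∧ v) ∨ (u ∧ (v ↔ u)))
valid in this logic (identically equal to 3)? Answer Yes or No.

u = 0, v = 0 ↦ 3
u = 0, v = 1 ↦ 3
u = 0, v = 2 ↦ 3
u = 0, v = 3 ↦ 3
u = 1, v = 0 ↦ 3
u = 1, v = 1 ↦ 3
u = 1, v = 2 ↦ 3
u = 1, v = 3 ↦ 3
u = 2, v = 0 ↦ 3
u = 2, v = 1 ↦ 3
u = 2, v = 2 ↦ 3
u = 2, v = 3 ↦ 3
u = 3, v = 0 ↦ 3
u = 3, v = 1 ↦ 3
u = 3, v = 2 ↦ 3
u = 3, v = 3 ↦ 3
Every assignment gives a value ≥ 3.

Yes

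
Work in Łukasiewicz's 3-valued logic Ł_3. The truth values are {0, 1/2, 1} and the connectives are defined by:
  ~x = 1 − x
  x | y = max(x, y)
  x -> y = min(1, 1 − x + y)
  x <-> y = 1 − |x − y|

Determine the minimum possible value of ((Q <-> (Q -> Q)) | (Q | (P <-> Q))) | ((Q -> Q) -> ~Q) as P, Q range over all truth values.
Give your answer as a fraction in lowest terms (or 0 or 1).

1/2

Take P = 0, Q = 1/2:
Q -> Q = 1/2 -> 1/2 = 1
Q <-> (Q -> Q) = 1/2 <-> 1 = 1/2
P <-> Q = 0 <-> 1/2 = 1/2
Q | (P <-> Q) = 1/2 | 1/2 = 1/2
(Q <-> (Q -> Q)) | (Q | (P <-> Q)) = 1/2 | 1/2 = 1/2
Q -> Q = 1/2 -> 1/2 = 1
~Q = ~1/2 = 1/2
(Q -> Q) -> ~Q = 1 -> 1/2 = 1/2
((Q <-> (Q -> Q)) | (Q | (P <-> Q))) | ((Q -> Q) -> ~Q) = 1/2 | 1/2 = 1/2
No assignment yields a value below 1/2, so this is the minimum.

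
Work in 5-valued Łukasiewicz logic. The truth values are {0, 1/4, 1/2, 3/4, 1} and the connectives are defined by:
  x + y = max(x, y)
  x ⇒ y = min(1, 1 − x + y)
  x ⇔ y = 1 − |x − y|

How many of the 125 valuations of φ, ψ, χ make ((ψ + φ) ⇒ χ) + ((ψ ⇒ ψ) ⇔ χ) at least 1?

value 1: 55 assignments (counts)
value 3/4: 24 assignments
value 1/2: 21 assignments
value 1/4: 16 assignments
value 0: 9 assignments
So 55 of the 125 assignments meet the threshold.

55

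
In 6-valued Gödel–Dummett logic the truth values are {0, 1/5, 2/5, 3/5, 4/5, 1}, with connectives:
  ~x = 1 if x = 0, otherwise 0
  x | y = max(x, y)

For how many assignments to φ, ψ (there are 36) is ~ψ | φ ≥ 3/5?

21

value 1: 11 assignments (counts)
value 4/5: 5 assignments (counts)
value 3/5: 5 assignments (counts)
value 2/5: 5 assignments
value 1/5: 5 assignments
value 0: 5 assignments
So 21 of the 36 assignments meet the threshold.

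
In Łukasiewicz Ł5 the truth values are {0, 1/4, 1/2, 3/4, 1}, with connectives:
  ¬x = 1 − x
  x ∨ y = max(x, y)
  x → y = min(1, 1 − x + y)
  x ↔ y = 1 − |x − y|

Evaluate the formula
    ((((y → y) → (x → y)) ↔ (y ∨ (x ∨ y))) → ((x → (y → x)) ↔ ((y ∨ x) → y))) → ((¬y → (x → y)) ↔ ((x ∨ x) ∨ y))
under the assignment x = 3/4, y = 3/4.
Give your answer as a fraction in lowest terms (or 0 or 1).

y → y = 3/4 → 3/4 = 1
x → y = 3/4 → 3/4 = 1
(y → y) → (x → y) = 1 → 1 = 1
x ∨ y = 3/4 ∨ 3/4 = 3/4
y ∨ (x ∨ y) = 3/4 ∨ 3/4 = 3/4
((y → y) → (x → y)) ↔ (y ∨ (x ∨ y)) = 1 ↔ 3/4 = 3/4
y → x = 3/4 → 3/4 = 1
x → (y → x) = 3/4 → 1 = 1
y ∨ x = 3/4 ∨ 3/4 = 3/4
(y ∨ x) → y = 3/4 → 3/4 = 1
(x → (y → x)) ↔ ((y ∨ x) → y) = 1 ↔ 1 = 1
(((y → y) → (x → y)) ↔ (y ∨ (x ∨ y))) → ((x → (y → x)) ↔ ((y ∨ x) → y)) = 3/4 → 1 = 1
¬y = ¬3/4 = 1/4
x → y = 3/4 → 3/4 = 1
¬y → (x → y) = 1/4 → 1 = 1
x ∨ x = 3/4 ∨ 3/4 = 3/4
(x ∨ x) ∨ y = 3/4 ∨ 3/4 = 3/4
(¬y → (x → y)) ↔ ((x ∨ x) ∨ y) = 1 ↔ 3/4 = 3/4
((((y → y) → (x → y)) ↔ (y ∨ (x ∨ y))) → ((x → (y → x)) ↔ ((y ∨ x) → y))) → ((¬y → (x → y)) ↔ ((x ∨ x) ∨ y)) = 1 → 3/4 = 3/4

3/4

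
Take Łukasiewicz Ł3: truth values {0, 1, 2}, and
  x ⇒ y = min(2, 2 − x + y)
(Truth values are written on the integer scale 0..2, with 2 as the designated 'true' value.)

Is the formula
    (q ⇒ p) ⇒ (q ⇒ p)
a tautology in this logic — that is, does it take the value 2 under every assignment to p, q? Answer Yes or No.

p = 0, q = 0 ↦ 2
p = 0, q = 1 ↦ 2
p = 0, q = 2 ↦ 2
p = 1, q = 0 ↦ 2
p = 1, q = 1 ↦ 2
p = 1, q = 2 ↦ 2
p = 2, q = 0 ↦ 2
p = 2, q = 1 ↦ 2
p = 2, q = 2 ↦ 2
Every assignment gives a value ≥ 2.

Yes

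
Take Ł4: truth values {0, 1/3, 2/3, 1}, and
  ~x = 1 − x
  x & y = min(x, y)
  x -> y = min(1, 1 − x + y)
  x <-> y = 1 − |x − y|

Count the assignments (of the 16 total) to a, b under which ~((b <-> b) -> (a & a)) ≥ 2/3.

8

a = 0, b = 0 ↦ 1  ≥
a = 0, b = 1/3 ↦ 1  ≥
a = 0, b = 2/3 ↦ 1  ≥
a = 0, b = 1 ↦ 1  ≥
a = 1/3, b = 0 ↦ 2/3  ≥
a = 1/3, b = 1/3 ↦ 2/3  ≥
a = 1/3, b = 2/3 ↦ 2/3  ≥
a = 1/3, b = 1 ↦ 2/3  ≥
a = 2/3, b = 0 ↦ 1/3  <
a = 2/3, b = 1/3 ↦ 1/3  <
a = 2/3, b = 2/3 ↦ 1/3  <
a = 2/3, b = 1 ↦ 1/3  <
a = 1, b = 0 ↦ 0  <
a = 1, b = 1/3 ↦ 0  <
a = 1, b = 2/3 ↦ 0  <
a = 1, b = 1 ↦ 0  <
So 8 of the 16 assignments meet the threshold.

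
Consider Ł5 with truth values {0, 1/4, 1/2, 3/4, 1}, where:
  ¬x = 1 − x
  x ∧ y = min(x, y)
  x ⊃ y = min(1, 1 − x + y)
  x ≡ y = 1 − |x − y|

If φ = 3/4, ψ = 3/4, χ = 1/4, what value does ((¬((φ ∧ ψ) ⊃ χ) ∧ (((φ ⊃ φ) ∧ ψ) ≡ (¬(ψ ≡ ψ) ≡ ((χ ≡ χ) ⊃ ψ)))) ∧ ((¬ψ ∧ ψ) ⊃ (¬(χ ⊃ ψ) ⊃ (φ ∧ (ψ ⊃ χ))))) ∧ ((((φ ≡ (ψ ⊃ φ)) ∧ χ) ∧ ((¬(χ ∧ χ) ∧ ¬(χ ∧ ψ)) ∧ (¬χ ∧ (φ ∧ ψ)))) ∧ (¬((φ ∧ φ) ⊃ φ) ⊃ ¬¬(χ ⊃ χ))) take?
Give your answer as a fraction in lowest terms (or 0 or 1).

φ ∧ ψ = 3/4 ∧ 3/4 = 3/4
(φ ∧ ψ) ⊃ χ = 3/4 ⊃ 1/4 = 1/2
¬((φ ∧ ψ) ⊃ χ) = ¬1/2 = 1/2
φ ⊃ φ = 3/4 ⊃ 3/4 = 1
(φ ⊃ φ) ∧ ψ = 1 ∧ 3/4 = 3/4
ψ ≡ ψ = 3/4 ≡ 3/4 = 1
¬(ψ ≡ ψ) = ¬1 = 0
χ ≡ χ = 1/4 ≡ 1/4 = 1
(χ ≡ χ) ⊃ ψ = 1 ⊃ 3/4 = 3/4
¬(ψ ≡ ψ) ≡ ((χ ≡ χ) ⊃ ψ) = 0 ≡ 3/4 = 1/4
((φ ⊃ φ) ∧ ψ) ≡ (¬(ψ ≡ ψ) ≡ ((χ ≡ χ) ⊃ ψ)) = 3/4 ≡ 1/4 = 1/2
¬((φ ∧ ψ) ⊃ χ) ∧ (((φ ⊃ φ) ∧ ψ) ≡ (¬(ψ ≡ ψ) ≡ ((χ ≡ χ) ⊃ ψ))) = 1/2 ∧ 1/2 = 1/2
¬ψ = ¬3/4 = 1/4
¬ψ ∧ ψ = 1/4 ∧ 3/4 = 1/4
χ ⊃ ψ = 1/4 ⊃ 3/4 = 1
¬(χ ⊃ ψ) = ¬1 = 0
ψ ⊃ χ = 3/4 ⊃ 1/4 = 1/2
φ ∧ (ψ ⊃ χ) = 3/4 ∧ 1/2 = 1/2
¬(χ ⊃ ψ) ⊃ (φ ∧ (ψ ⊃ χ)) = 0 ⊃ 1/2 = 1
(¬ψ ∧ ψ) ⊃ (¬(χ ⊃ ψ) ⊃ (φ ∧ (ψ ⊃ χ))) = 1/4 ⊃ 1 = 1
(¬((φ ∧ ψ) ⊃ χ) ∧ (((φ ⊃ φ) ∧ ψ) ≡ (¬(ψ ≡ ψ) ≡ ((χ ≡ χ) ⊃ ψ)))) ∧ ((¬ψ ∧ ψ) ⊃ (¬(χ ⊃ ψ) ⊃ (φ ∧ (ψ ⊃ χ)))) = 1/2 ∧ 1 = 1/2
ψ ⊃ φ = 3/4 ⊃ 3/4 = 1
φ ≡ (ψ ⊃ φ) = 3/4 ≡ 1 = 3/4
(φ ≡ (ψ ⊃ φ)) ∧ χ = 3/4 ∧ 1/4 = 1/4
χ ∧ χ = 1/4 ∧ 1/4 = 1/4
¬(χ ∧ χ) = ¬1/4 = 3/4
χ ∧ ψ = 1/4 ∧ 3/4 = 1/4
¬(χ ∧ ψ) = ¬1/4 = 3/4
¬(χ ∧ χ) ∧ ¬(χ ∧ ψ) = 3/4 ∧ 3/4 = 3/4
¬χ = ¬1/4 = 3/4
φ ∧ ψ = 3/4 ∧ 3/4 = 3/4
¬χ ∧ (φ ∧ ψ) = 3/4 ∧ 3/4 = 3/4
(¬(χ ∧ χ) ∧ ¬(χ ∧ ψ)) ∧ (¬χ ∧ (φ ∧ ψ)) = 3/4 ∧ 3/4 = 3/4
((φ ≡ (ψ ⊃ φ)) ∧ χ) ∧ ((¬(χ ∧ χ) ∧ ¬(χ ∧ ψ)) ∧ (¬χ ∧ (φ ∧ ψ))) = 1/4 ∧ 3/4 = 1/4
φ ∧ φ = 3/4 ∧ 3/4 = 3/4
(φ ∧ φ) ⊃ φ = 3/4 ⊃ 3/4 = 1
¬((φ ∧ φ) ⊃ φ) = ¬1 = 0
χ ⊃ χ = 1/4 ⊃ 1/4 = 1
¬(χ ⊃ χ) = ¬1 = 0
¬¬(χ ⊃ χ) = ¬0 = 1
¬((φ ∧ φ) ⊃ φ) ⊃ ¬¬(χ ⊃ χ) = 0 ⊃ 1 = 1
(((φ ≡ (ψ ⊃ φ)) ∧ χ) ∧ ((¬(χ ∧ χ) ∧ ¬(χ ∧ ψ)) ∧ (¬χ ∧ (φ ∧ ψ)))) ∧ (¬((φ ∧ φ) ⊃ φ) ⊃ ¬¬(χ ⊃ χ)) = 1/4 ∧ 1 = 1/4
((¬((φ ∧ ψ) ⊃ χ) ∧ (((φ ⊃ φ) ∧ ψ) ≡ (¬(ψ ≡ ψ) ≡ ((χ ≡ χ) ⊃ ψ)))) ∧ ((¬ψ ∧ ψ) ⊃ (¬(χ ⊃ ψ) ⊃ (φ ∧ (ψ ⊃ χ))))) ∧ ((((φ ≡ (ψ ⊃ φ)) ∧ χ) ∧ ((¬(χ ∧ χ) ∧ ¬(χ ∧ ψ)) ∧ (¬χ ∧ (φ ∧ ψ)))) ∧ (¬((φ ∧ φ) ⊃ φ) ⊃ ¬¬(χ ⊃ χ))) = 1/2 ∧ 1/4 = 1/4

1/4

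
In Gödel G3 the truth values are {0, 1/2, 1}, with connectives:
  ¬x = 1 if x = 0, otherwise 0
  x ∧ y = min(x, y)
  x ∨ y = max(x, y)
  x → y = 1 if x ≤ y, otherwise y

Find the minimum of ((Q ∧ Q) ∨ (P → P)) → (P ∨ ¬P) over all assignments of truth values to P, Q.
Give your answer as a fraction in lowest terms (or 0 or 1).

1/2

Take P = 1/2, Q = 0:
Q ∧ Q = 0 ∧ 0 = 0
P → P = 1/2 → 1/2 = 1
(Q ∧ Q) ∨ (P → P) = 0 ∨ 1 = 1
¬P = ¬1/2 = 0
P ∨ ¬P = 1/2 ∨ 0 = 1/2
((Q ∧ Q) ∨ (P → P)) → (P ∨ ¬P) = 1 → 1/2 = 1/2
No assignment yields a value below 1/2, so this is the minimum.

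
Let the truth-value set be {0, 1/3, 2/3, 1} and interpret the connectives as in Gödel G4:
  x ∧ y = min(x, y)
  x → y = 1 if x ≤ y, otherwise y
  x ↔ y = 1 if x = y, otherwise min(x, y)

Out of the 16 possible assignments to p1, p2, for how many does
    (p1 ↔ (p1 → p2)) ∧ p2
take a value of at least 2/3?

4

p1 = 0, p2 = 0 ↦ 0  <
p1 = 0, p2 = 1/3 ↦ 0  <
p1 = 0, p2 = 2/3 ↦ 0  <
p1 = 0, p2 = 1 ↦ 0  <
p1 = 1/3, p2 = 0 ↦ 0  <
p1 = 1/3, p2 = 1/3 ↦ 1/3  <
p1 = 1/3, p2 = 2/3 ↦ 1/3  <
p1 = 1/3, p2 = 1 ↦ 1/3  <
p1 = 2/3, p2 = 0 ↦ 0  <
p1 = 2/3, p2 = 1/3 ↦ 1/3  <
p1 = 2/3, p2 = 2/3 ↦ 2/3  ≥
p1 = 2/3, p2 = 1 ↦ 2/3  ≥
p1 = 1, p2 = 0 ↦ 0  <
p1 = 1, p2 = 1/3 ↦ 1/3  <
p1 = 1, p2 = 2/3 ↦ 2/3  ≥
p1 = 1, p2 = 1 ↦ 1  ≥
So 4 of the 16 assignments meet the threshold.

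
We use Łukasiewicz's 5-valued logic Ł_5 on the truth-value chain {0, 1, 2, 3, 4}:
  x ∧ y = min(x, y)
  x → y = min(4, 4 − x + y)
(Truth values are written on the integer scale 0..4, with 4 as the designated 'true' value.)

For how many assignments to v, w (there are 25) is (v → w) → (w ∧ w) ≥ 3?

16

value 4: 9 assignments (counts)
value 3: 7 assignments (counts)
value 2: 5 assignments
value 1: 3 assignments
value 0: 1 assignment
So 16 of the 25 assignments meet the threshold.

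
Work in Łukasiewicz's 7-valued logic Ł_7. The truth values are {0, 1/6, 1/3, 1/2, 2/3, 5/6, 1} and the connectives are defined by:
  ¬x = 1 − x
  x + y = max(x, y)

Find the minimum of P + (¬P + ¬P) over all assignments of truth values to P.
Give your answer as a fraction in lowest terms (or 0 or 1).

Take P = 1/2:
¬P = ¬1/2 = 1/2
¬P = ¬1/2 = 1/2
¬P + ¬P = 1/2 + 1/2 = 1/2
P + (¬P + ¬P) = 1/2 + 1/2 = 1/2
No assignment yields a value below 1/2, so this is the minimum.

1/2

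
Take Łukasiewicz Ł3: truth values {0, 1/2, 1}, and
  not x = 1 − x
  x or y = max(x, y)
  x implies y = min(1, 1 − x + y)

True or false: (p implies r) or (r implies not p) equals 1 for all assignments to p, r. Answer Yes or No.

No

Counterexample: take p = 1, r = 1/2.
p implies r = 1 implies 1/2 = 1/2
not p = not 1 = 0
r implies not p = 1/2 implies 0 = 1/2
(p implies r) or (r implies not p) = 1/2 or 1/2 = 1/2
This gives 1/2 ≠ 1.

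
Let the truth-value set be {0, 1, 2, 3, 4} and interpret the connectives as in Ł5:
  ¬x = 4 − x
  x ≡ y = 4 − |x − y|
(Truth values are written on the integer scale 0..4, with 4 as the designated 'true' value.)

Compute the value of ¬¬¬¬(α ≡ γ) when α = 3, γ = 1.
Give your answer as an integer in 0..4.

α ≡ γ = 3 ≡ 1 = 2
¬(α ≡ γ) = ¬2 = 2
¬¬(α ≡ γ) = ¬2 = 2
¬¬¬(α ≡ γ) = ¬2 = 2
¬¬¬¬(α ≡ γ) = ¬2 = 2

2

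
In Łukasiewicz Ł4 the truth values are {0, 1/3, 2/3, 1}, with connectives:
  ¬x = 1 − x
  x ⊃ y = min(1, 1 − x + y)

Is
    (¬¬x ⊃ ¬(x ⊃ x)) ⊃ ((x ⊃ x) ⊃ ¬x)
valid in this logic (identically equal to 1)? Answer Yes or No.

x = 0 ↦ 1
x = 1/3 ↦ 1
x = 2/3 ↦ 1
x = 1 ↦ 1
Every assignment gives a value ≥ 1.

Yes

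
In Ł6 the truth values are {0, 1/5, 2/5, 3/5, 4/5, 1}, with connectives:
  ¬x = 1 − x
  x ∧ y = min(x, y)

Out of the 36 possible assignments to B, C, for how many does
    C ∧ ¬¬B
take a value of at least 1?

1

value 1: 1 assignment (counts)
value 4/5: 3 assignments
value 3/5: 5 assignments
value 2/5: 7 assignments
value 1/5: 9 assignments
value 0: 11 assignments
So 1 of the 36 assignments meets the threshold.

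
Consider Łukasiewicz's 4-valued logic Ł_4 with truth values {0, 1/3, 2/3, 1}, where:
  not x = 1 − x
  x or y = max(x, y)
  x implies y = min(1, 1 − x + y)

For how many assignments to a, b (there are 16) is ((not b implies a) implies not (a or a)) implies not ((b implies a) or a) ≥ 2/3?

11

a = 0, b = 0 ↦ 0  <
a = 0, b = 1/3 ↦ 1/3  <
a = 0, b = 2/3 ↦ 2/3  ≥
a = 0, b = 1 ↦ 1  ≥
a = 1/3, b = 0 ↦ 0  <
a = 1/3, b = 1/3 ↦ 0  <
a = 1/3, b = 2/3 ↦ 2/3  ≥
a = 1/3, b = 1 ↦ 1  ≥
a = 2/3, b = 0 ↦ 1/3  <
a = 2/3, b = 1/3 ↦ 2/3  ≥
a = 2/3, b = 2/3 ↦ 2/3  ≥
a = 2/3, b = 1 ↦ 1  ≥
a = 1, b = 0 ↦ 1  ≥
a = 1, b = 1/3 ↦ 1  ≥
a = 1, b = 2/3 ↦ 1  ≥
a = 1, b = 1 ↦ 1  ≥
So 11 of the 16 assignments meet the threshold.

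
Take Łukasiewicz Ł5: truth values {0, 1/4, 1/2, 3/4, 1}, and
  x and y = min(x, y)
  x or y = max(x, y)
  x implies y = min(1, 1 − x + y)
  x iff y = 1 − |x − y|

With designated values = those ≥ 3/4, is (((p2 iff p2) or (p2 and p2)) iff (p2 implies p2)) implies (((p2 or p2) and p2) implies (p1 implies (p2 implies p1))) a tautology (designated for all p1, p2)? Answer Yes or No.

Yes

At p1 = 0, p2 = 1/2, for instance:
p2 iff p2 = 1/2 iff 1/2 = 1
p2 and p2 = 1/2 and 1/2 = 1/2
(p2 iff p2) or (p2 and p2) = 1 or 1/2 = 1
p2 implies p2 = 1/2 implies 1/2 = 1
((p2 iff p2) or (p2 and p2)) iff (p2 implies p2) = 1 iff 1 = 1
p2 or p2 = 1/2 or 1/2 = 1/2
(p2 or p2) and p2 = 1/2 and 1/2 = 1/2
p2 implies p1 = 1/2 implies 0 = 1/2
p1 implies (p2 implies p1) = 0 implies 1/2 = 1
((p2 or p2) and p2) implies (p1 implies (p2 implies p1)) = 1/2 implies 1 = 1
(((p2 iff p2) or (p2 and p2)) iff (p2 implies p2)) implies (((p2 or p2) and p2) implies (p1 implies (p2 implies p1))) = 1 implies 1 = 1
and checking the remaining 24 assignments likewise gives ≥ 3/4 in every case.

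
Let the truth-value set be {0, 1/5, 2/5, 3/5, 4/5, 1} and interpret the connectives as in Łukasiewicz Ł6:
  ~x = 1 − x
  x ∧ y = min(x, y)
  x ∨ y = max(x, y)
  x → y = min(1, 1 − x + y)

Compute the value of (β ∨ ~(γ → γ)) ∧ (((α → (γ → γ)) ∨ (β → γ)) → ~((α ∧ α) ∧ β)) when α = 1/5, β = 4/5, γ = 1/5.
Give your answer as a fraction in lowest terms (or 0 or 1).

4/5

γ → γ = 1/5 → 1/5 = 1
~(γ → γ) = ~1 = 0
β ∨ ~(γ → γ) = 4/5 ∨ 0 = 4/5
γ → γ = 1/5 → 1/5 = 1
α → (γ → γ) = 1/5 → 1 = 1
β → γ = 4/5 → 1/5 = 2/5
(α → (γ → γ)) ∨ (β → γ) = 1 ∨ 2/5 = 1
α ∧ α = 1/5 ∧ 1/5 = 1/5
(α ∧ α) ∧ β = 1/5 ∧ 4/5 = 1/5
~((α ∧ α) ∧ β) = ~1/5 = 4/5
((α → (γ → γ)) ∨ (β → γ)) → ~((α ∧ α) ∧ β) = 1 → 4/5 = 4/5
(β ∨ ~(γ → γ)) ∧ (((α → (γ → γ)) ∨ (β → γ)) → ~((α ∧ α) ∧ β)) = 4/5 ∧ 4/5 = 4/5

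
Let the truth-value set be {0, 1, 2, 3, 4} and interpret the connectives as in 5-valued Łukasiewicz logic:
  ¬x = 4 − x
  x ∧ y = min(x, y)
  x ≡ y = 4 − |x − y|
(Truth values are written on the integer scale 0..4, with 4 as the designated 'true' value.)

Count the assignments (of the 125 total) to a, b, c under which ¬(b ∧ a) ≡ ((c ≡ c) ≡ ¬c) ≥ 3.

value 4: 25 assignments (counts)
value 3: 40 assignments (counts)
value 2: 30 assignments
value 1: 20 assignments
value 0: 10 assignments
So 65 of the 125 assignments meet the threshold.

65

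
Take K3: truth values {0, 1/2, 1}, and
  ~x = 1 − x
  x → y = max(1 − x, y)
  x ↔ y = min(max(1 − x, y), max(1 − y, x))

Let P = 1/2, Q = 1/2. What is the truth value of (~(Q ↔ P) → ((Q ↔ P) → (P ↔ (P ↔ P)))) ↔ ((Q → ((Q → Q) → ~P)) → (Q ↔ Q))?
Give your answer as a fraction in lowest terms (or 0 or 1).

Q ↔ P = 1/2 ↔ 1/2 = 1/2
~(Q ↔ P) = ~1/2 = 1/2
Q ↔ P = 1/2 ↔ 1/2 = 1/2
P ↔ P = 1/2 ↔ 1/2 = 1/2
P ↔ (P ↔ P) = 1/2 ↔ 1/2 = 1/2
(Q ↔ P) → (P ↔ (P ↔ P)) = 1/2 → 1/2 = 1/2
~(Q ↔ P) → ((Q ↔ P) → (P ↔ (P ↔ P))) = 1/2 → 1/2 = 1/2
Q → Q = 1/2 → 1/2 = 1/2
~P = ~1/2 = 1/2
(Q → Q) → ~P = 1/2 → 1/2 = 1/2
Q → ((Q → Q) → ~P) = 1/2 → 1/2 = 1/2
Q ↔ Q = 1/2 ↔ 1/2 = 1/2
(Q → ((Q → Q) → ~P)) → (Q ↔ Q) = 1/2 → 1/2 = 1/2
(~(Q ↔ P) → ((Q ↔ P) → (P ↔ (P ↔ P)))) ↔ ((Q → ((Q → Q) → ~P)) → (Q ↔ Q)) = 1/2 ↔ 1/2 = 1/2

1/2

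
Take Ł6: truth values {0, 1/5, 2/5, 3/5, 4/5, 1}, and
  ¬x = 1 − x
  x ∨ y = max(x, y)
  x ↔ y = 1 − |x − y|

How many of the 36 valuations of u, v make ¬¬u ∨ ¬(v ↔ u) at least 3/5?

value 1: 7 assignments (counts)
value 4/5: 8 assignments (counts)
value 3/5: 9 assignments (counts)
value 2/5: 7 assignments
value 1/5: 4 assignments
value 0: 1 assignment
So 24 of the 36 assignments meet the threshold.

24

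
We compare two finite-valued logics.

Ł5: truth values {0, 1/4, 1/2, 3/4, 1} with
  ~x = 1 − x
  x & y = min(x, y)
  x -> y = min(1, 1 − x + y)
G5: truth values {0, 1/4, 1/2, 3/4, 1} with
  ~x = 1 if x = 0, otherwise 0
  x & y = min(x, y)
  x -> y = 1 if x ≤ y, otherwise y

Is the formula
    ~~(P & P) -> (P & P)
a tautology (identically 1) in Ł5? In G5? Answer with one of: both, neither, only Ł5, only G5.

only Ł5

In Ł5: every assignment gives 1 — tautology.
In G5: at P = 1/4 the value is 1/4 — not a tautology.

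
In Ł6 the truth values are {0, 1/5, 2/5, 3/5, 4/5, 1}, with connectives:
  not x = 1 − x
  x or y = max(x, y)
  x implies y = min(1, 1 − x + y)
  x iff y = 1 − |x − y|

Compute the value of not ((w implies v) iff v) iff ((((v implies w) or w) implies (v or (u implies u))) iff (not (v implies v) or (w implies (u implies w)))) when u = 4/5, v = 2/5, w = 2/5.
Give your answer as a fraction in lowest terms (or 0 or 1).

w implies v = 2/5 implies 2/5 = 1
(w implies v) iff v = 1 iff 2/5 = 2/5
not ((w implies v) iff v) = not 2/5 = 3/5
v implies w = 2/5 implies 2/5 = 1
(v implies w) or w = 1 or 2/5 = 1
u implies u = 4/5 implies 4/5 = 1
v or (u implies u) = 2/5 or 1 = 1
((v implies w) or w) implies (v or (u implies u)) = 1 implies 1 = 1
v implies v = 2/5 implies 2/5 = 1
not (v implies v) = not 1 = 0
u implies w = 4/5 implies 2/5 = 3/5
w implies (u implies w) = 2/5 implies 3/5 = 1
not (v implies v) or (w implies (u implies w)) = 0 or 1 = 1
(((v implies w) or w) implies (v or (u implies u))) iff (not (v implies v) or (w implies (u implies w))) = 1 iff 1 = 1
not ((w implies v) iff v) iff ((((v implies w) or w) implies (v or (u implies u))) iff (not (v implies v) or (w implies (u implies w)))) = 3/5 iff 1 = 3/5

3/5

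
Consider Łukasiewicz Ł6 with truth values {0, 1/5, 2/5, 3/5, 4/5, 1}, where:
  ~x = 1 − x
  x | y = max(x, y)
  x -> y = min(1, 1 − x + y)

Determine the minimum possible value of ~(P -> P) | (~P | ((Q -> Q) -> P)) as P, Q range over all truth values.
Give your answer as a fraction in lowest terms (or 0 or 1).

3/5

Take P = 2/5, Q = 0:
P -> P = 2/5 -> 2/5 = 1
~(P -> P) = ~1 = 0
~P = ~2/5 = 3/5
Q -> Q = 0 -> 0 = 1
(Q -> Q) -> P = 1 -> 2/5 = 2/5
~P | ((Q -> Q) -> P) = 3/5 | 2/5 = 3/5
~(P -> P) | (~P | ((Q -> Q) -> P)) = 0 | 3/5 = 3/5
No assignment yields a value below 3/5, so this is the minimum.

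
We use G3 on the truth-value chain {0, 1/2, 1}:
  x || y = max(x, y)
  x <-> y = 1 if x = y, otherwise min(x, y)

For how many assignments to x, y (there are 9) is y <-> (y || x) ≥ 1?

6

x = 0, y = 0 ↦ 1  ≥
x = 0, y = 1/2 ↦ 1  ≥
x = 0, y = 1 ↦ 1  ≥
x = 1/2, y = 0 ↦ 0  <
x = 1/2, y = 1/2 ↦ 1  ≥
x = 1/2, y = 1 ↦ 1  ≥
x = 1, y = 0 ↦ 0  <
x = 1, y = 1/2 ↦ 1/2  <
x = 1, y = 1 ↦ 1  ≥
So 6 of the 9 assignments meet the threshold.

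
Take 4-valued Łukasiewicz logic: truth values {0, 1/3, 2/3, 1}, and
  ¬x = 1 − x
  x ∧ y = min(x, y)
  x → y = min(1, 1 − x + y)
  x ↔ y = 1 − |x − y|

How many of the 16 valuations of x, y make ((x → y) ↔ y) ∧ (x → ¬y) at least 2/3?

x = 0, y = 0 ↦ 0  <
x = 0, y = 1/3 ↦ 1/3  <
x = 0, y = 2/3 ↦ 2/3  ≥
x = 0, y = 1 ↦ 1  ≥
x = 1/3, y = 0 ↦ 1/3  <
x = 1/3, y = 1/3 ↦ 1/3  <
x = 1/3, y = 2/3 ↦ 2/3  ≥
x = 1/3, y = 1 ↦ 2/3  ≥
x = 2/3, y = 0 ↦ 2/3  ≥
x = 2/3, y = 1/3 ↦ 2/3  ≥
x = 2/3, y = 2/3 ↦ 2/3  ≥
x = 2/3, y = 1 ↦ 1/3  <
x = 1, y = 0 ↦ 1  ≥
x = 1, y = 1/3 ↦ 2/3  ≥
x = 1, y = 2/3 ↦ 1/3  <
x = 1, y = 1 ↦ 0  <
So 9 of the 16 assignments meet the threshold.

9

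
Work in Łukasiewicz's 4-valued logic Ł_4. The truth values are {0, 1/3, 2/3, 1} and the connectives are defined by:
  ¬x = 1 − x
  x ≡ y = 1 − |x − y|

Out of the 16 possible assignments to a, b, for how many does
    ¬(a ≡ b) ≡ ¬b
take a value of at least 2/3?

11

a = 0, b = 0 ↦ 0  <
a = 0, b = 1/3 ↦ 2/3  ≥
a = 0, b = 2/3 ↦ 2/3  ≥
a = 0, b = 1 ↦ 0  <
a = 1/3, b = 0 ↦ 1/3  <
a = 1/3, b = 1/3 ↦ 1/3  <
a = 1/3, b = 2/3 ↦ 1  ≥
a = 1/3, b = 1 ↦ 1/3  <
a = 2/3, b = 0 ↦ 2/3  ≥
a = 2/3, b = 1/3 ↦ 2/3  ≥
a = 2/3, b = 2/3 ↦ 2/3  ≥
a = 2/3, b = 1 ↦ 2/3  ≥
a = 1, b = 0 ↦ 1  ≥
a = 1, b = 1/3 ↦ 1  ≥
a = 1, b = 2/3 ↦ 1  ≥
a = 1, b = 1 ↦ 1  ≥
So 11 of the 16 assignments meet the threshold.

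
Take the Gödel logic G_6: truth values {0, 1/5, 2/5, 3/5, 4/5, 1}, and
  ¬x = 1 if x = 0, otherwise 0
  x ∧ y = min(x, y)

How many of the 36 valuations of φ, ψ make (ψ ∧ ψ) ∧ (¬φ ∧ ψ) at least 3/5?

3

value 1: 1 assignment (counts)
value 4/5: 1 assignment (counts)
value 3/5: 1 assignment (counts)
value 2/5: 1 assignment
value 1/5: 1 assignment
value 0: 31 assignments
So 3 of the 36 assignments meet the threshold.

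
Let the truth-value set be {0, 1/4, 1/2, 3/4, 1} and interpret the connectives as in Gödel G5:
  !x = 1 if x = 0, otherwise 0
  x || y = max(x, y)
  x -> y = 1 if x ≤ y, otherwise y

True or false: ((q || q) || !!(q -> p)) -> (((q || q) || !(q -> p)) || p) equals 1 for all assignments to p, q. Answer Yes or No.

Counterexample: take p = 0, q = 0.
q || q = 0 || 0 = 0
q -> p = 0 -> 0 = 1
!(q -> p) = !1 = 0
!!(q -> p) = !0 = 1
(q || q) || !!(q -> p) = 0 || 1 = 1
q || q = 0 || 0 = 0
q -> p = 0 -> 0 = 1
!(q -> p) = !1 = 0
(q || q) || !(q -> p) = 0 || 0 = 0
((q || q) || !(q -> p)) || p = 0 || 0 = 0
((q || q) || !!(q -> p)) -> (((q || q) || !(q -> p)) || p) = 1 -> 0 = 0
This gives 0 ≠ 1.

No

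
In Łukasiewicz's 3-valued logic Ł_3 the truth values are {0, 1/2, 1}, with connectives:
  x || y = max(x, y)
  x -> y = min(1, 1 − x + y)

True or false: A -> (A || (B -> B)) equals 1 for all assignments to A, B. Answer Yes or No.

Yes

A = 0, B = 0 ↦ 1
A = 0, B = 1/2 ↦ 1
A = 0, B = 1 ↦ 1
A = 1/2, B = 0 ↦ 1
A = 1/2, B = 1/2 ↦ 1
A = 1/2, B = 1 ↦ 1
A = 1, B = 0 ↦ 1
A = 1, B = 1/2 ↦ 1
A = 1, B = 1 ↦ 1
Every assignment gives a value ≥ 1.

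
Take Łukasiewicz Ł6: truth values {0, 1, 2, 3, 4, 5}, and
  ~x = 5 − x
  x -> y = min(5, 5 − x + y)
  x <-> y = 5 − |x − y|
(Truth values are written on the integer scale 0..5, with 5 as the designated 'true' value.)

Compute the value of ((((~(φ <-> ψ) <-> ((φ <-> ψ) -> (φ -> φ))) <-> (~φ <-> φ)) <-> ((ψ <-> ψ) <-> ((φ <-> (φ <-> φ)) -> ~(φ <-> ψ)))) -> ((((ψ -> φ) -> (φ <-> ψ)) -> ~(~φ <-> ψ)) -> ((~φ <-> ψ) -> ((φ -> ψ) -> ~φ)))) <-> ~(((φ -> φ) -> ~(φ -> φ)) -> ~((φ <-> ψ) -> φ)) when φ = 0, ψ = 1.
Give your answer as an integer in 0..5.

0

φ <-> ψ = 0 <-> 1 = 4
~(φ <-> ψ) = ~4 = 1
φ <-> ψ = 0 <-> 1 = 4
φ -> φ = 0 -> 0 = 5
(φ <-> ψ) -> (φ -> φ) = 4 -> 5 = 5
~(φ <-> ψ) <-> ((φ <-> ψ) -> (φ -> φ)) = 1 <-> 5 = 1
~φ = ~0 = 5
~φ <-> φ = 5 <-> 0 = 0
(~(φ <-> ψ) <-> ((φ <-> ψ) -> (φ -> φ))) <-> (~φ <-> φ) = 1 <-> 0 = 4
ψ <-> ψ = 1 <-> 1 = 5
φ <-> φ = 0 <-> 0 = 5
φ <-> (φ <-> φ) = 0 <-> 5 = 0
φ <-> ψ = 0 <-> 1 = 4
~(φ <-> ψ) = ~4 = 1
(φ <-> (φ <-> φ)) -> ~(φ <-> ψ) = 0 -> 1 = 5
(ψ <-> ψ) <-> ((φ <-> (φ <-> φ)) -> ~(φ <-> ψ)) = 5 <-> 5 = 5
((~(φ <-> ψ) <-> ((φ <-> ψ) -> (φ -> φ))) <-> (~φ <-> φ)) <-> ((ψ <-> ψ) <-> ((φ <-> (φ <-> φ)) -> ~(φ <-> ψ))) = 4 <-> 5 = 4
ψ -> φ = 1 -> 0 = 4
φ <-> ψ = 0 <-> 1 = 4
(ψ -> φ) -> (φ <-> ψ) = 4 -> 4 = 5
~φ = ~0 = 5
~φ <-> ψ = 5 <-> 1 = 1
~(~φ <-> ψ) = ~1 = 4
((ψ -> φ) -> (φ <-> ψ)) -> ~(~φ <-> ψ) = 5 -> 4 = 4
~φ = ~0 = 5
~φ <-> ψ = 5 <-> 1 = 1
φ -> ψ = 0 -> 1 = 5
~φ = ~0 = 5
(φ -> ψ) -> ~φ = 5 -> 5 = 5
(~φ <-> ψ) -> ((φ -> ψ) -> ~φ) = 1 -> 5 = 5
(((ψ -> φ) -> (φ <-> ψ)) -> ~(~φ <-> ψ)) -> ((~φ <-> ψ) -> ((φ -> ψ) -> ~φ)) = 4 -> 5 = 5
(((~(φ <-> ψ) <-> ((φ <-> ψ) -> (φ -> φ))) <-> (~φ <-> φ)) <-> ((ψ <-> ψ) <-> ((φ <-> (φ <-> φ)) -> ~(φ <-> ψ)))) -> ((((ψ -> φ) -> (φ <-> ψ)) -> ~(~φ <-> ψ)) -> ((~φ <-> ψ) -> ((φ -> ψ) -> ~φ))) = 4 -> 5 = 5
φ -> φ = 0 -> 0 = 5
φ -> φ = 0 -> 0 = 5
~(φ -> φ) = ~5 = 0
(φ -> φ) -> ~(φ -> φ) = 5 -> 0 = 0
φ <-> ψ = 0 <-> 1 = 4
(φ <-> ψ) -> φ = 4 -> 0 = 1
~((φ <-> ψ) -> φ) = ~1 = 4
((φ -> φ) -> ~(φ -> φ)) -> ~((φ <-> ψ) -> φ) = 0 -> 4 = 5
~(((φ -> φ) -> ~(φ -> φ)) -> ~((φ <-> ψ) -> φ)) = ~5 = 0
((((~(φ <-> ψ) <-> ((φ <-> ψ) -> (φ -> φ))) <-> (~φ <-> φ)) <-> ((ψ <-> ψ) <-> ((φ <-> (φ <-> φ)) -> ~(φ <-> ψ)))) -> ((((ψ -> φ) -> (φ <-> ψ)) -> ~(~φ <-> ψ)) -> ((~φ <-> ψ) -> ((φ -> ψ) -> ~φ)))) <-> ~(((φ -> φ) -> ~(φ -> φ)) -> ~((φ <-> ψ) -> φ)) = 5 <-> 0 = 0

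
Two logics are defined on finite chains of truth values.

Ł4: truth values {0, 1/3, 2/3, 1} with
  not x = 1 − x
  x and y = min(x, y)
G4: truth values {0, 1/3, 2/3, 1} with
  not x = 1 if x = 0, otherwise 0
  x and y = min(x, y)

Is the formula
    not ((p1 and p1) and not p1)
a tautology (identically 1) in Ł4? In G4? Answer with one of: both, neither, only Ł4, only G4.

In Ł4: at p1 = 1/3 the value is 2/3 — not a tautology.
In G4: every assignment gives 1 — tautology.

only G4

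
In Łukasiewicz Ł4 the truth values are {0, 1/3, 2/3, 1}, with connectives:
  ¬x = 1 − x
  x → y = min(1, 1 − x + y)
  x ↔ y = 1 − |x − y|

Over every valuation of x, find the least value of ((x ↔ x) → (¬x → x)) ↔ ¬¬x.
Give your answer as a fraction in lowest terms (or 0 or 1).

2/3

Take x = 1/3:
x ↔ x = 1/3 ↔ 1/3 = 1
¬x = ¬1/3 = 2/3
¬x → x = 2/3 → 1/3 = 2/3
(x ↔ x) → (¬x → x) = 1 → 2/3 = 2/3
¬x = ¬1/3 = 2/3
¬¬x = ¬2/3 = 1/3
((x ↔ x) → (¬x → x)) ↔ ¬¬x = 2/3 ↔ 1/3 = 2/3
No assignment yields a value below 2/3, so this is the minimum.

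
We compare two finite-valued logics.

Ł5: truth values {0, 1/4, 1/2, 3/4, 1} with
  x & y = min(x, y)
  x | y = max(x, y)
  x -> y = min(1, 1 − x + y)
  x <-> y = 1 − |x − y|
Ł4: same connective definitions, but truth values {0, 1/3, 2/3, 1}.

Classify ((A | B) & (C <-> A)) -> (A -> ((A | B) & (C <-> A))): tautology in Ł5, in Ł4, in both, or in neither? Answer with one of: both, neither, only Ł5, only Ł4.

In Ł5: every assignment gives 1 — tautology.
In Ł4: every assignment gives 1 — tautology.

both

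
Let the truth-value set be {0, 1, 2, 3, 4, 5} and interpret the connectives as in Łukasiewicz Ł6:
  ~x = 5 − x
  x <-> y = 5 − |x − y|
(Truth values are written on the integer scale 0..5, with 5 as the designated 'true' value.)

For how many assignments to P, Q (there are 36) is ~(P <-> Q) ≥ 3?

value 5: 2 assignments (counts)
value 4: 4 assignments (counts)
value 3: 6 assignments (counts)
value 2: 8 assignments
value 1: 10 assignments
value 0: 6 assignments
So 12 of the 36 assignments meet the threshold.

12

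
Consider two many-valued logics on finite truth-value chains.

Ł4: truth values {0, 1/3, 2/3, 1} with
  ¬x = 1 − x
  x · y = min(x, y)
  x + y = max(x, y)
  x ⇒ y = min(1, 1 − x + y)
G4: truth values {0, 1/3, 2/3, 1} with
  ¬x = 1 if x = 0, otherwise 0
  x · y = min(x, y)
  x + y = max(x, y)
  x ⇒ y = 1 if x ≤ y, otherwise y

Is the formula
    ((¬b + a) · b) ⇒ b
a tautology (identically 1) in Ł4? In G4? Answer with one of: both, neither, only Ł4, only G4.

both

In Ł4: every assignment gives 1 — tautology.
In G4: every assignment gives 1 — tautology.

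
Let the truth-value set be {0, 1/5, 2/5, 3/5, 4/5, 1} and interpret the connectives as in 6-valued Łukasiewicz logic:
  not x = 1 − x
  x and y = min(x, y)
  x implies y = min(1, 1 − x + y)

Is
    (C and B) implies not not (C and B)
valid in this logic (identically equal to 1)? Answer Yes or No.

At B = 2/5, C = 4/5, for instance:
C and B = 4/5 and 2/5 = 2/5
not (C and B) = not 2/5 = 3/5
not not (C and B) = not 3/5 = 2/5
(C and B) implies not not (C and B) = 2/5 implies 2/5 = 1
and checking the remaining 35 assignments likewise gives ≥ 1 in every case.

Yes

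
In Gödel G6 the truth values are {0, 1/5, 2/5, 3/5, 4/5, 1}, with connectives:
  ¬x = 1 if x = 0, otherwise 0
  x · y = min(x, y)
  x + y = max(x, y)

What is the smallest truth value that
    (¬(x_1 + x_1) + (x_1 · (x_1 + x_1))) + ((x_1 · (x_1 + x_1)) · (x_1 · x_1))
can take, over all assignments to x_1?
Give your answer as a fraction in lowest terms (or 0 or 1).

1/5

Take x_1 = 1/5:
x_1 + x_1 = 1/5 + 1/5 = 1/5
¬(x_1 + x_1) = ¬1/5 = 0
x_1 + x_1 = 1/5 + 1/5 = 1/5
x_1 · (x_1 + x_1) = 1/5 · 1/5 = 1/5
¬(x_1 + x_1) + (x_1 · (x_1 + x_1)) = 0 + 1/5 = 1/5
x_1 + x_1 = 1/5 + 1/5 = 1/5
x_1 · (x_1 + x_1) = 1/5 · 1/5 = 1/5
x_1 · x_1 = 1/5 · 1/5 = 1/5
(x_1 · (x_1 + x_1)) · (x_1 · x_1) = 1/5 · 1/5 = 1/5
(¬(x_1 + x_1) + (x_1 · (x_1 + x_1))) + ((x_1 · (x_1 + x_1)) · (x_1 · x_1)) = 1/5 + 1/5 = 1/5
No assignment yields a value below 1/5, so this is the minimum.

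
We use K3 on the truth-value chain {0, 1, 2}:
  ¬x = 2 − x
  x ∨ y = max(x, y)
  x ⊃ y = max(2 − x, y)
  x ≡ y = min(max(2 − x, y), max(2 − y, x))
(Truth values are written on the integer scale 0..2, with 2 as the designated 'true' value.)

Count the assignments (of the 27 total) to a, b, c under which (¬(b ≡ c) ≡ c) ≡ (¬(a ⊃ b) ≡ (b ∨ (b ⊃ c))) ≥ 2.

8

value 2: 8 assignments (counts)
value 1: 17 assignments
value 0: 2 assignments
So 8 of the 27 assignments meet the threshold.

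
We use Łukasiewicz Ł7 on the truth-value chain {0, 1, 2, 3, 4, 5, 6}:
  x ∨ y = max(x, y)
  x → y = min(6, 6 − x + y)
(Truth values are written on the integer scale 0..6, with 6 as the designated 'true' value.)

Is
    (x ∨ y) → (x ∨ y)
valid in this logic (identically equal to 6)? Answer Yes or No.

Yes

At x = 5, y = 3, for instance:
x ∨ y = 5 ∨ 3 = 5
(x ∨ y) → (x ∨ y) = 5 → 5 = 6
and checking the remaining 48 assignments likewise gives ≥ 6 in every case.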